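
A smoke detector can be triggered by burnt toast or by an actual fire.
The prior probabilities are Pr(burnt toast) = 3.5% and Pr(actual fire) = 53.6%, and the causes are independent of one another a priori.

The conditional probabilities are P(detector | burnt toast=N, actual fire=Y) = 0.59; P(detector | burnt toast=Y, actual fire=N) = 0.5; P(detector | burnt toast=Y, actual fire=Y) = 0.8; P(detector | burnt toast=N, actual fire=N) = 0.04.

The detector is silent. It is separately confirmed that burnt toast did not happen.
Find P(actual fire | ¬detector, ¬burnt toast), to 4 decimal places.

P(actual fire | ¬detector, ¬burnt toast) ≈ 0.3304

By total probability over both values of actual fire:
  P(¬detector | ¬burnt toast) = 0.96·0.464 + 0.41·0.536
        = 0.445440 + 0.219760 = 0.665200
Keeping only the actual fire-present terms gives 0.219760, so
  P(actual fire | ¬detector, ¬burnt toast) = 0.219760 / 0.665200 ≈ 0.3304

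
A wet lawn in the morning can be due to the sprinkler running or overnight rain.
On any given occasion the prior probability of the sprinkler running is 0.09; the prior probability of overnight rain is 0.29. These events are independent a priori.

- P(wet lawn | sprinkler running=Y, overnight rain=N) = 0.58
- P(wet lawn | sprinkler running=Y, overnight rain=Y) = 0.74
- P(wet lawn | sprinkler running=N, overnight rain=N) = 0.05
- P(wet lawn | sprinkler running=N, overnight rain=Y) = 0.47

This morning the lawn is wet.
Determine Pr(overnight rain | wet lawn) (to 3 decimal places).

For the numerator, keep only overnight rain=true terms: 0.124033 + 0.019314 = 0.143347
The normalizing constant is 0.05·0.91·0.71 + 0.47·0.91·0.29 + 0.58·0.09·0.71 + 0.74·0.09·0.29 = 0.212714
Posterior = 0.143347 / 0.212714 ≈ 0.674

Pr(overnight rain | wet lawn) ≈ 0.674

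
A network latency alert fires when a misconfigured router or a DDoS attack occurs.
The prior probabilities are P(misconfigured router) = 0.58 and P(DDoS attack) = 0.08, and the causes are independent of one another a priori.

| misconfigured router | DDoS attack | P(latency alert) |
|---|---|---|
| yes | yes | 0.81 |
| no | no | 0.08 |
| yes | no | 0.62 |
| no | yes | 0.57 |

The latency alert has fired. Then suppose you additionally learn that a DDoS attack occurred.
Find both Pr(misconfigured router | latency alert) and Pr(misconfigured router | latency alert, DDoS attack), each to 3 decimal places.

Pr(misconfigured router | latency alert) ≈ 0.880; Pr(misconfigured router | latency alert, DDoS attack) ≈ 0.662

P(latency alert) = 0.08*0.42*0.92 + 0.57*0.42*0.08 + 0.62*0.58*0.92 + 0.81*0.58*0.08 = 0.030912 + 0.019152 + 0.330832 + 0.037584 = 0.418480
The misconfigured router-present share is 0.330832 + 0.037584 = 0.368416.
Hence the posterior is 0.368416/0.418480 ≈ 0.880.

Now condition on the additional information:
For the numerator, keep only misconfigured router=true terms: 0.81*0.58 = 0.469800
Denominator P(latency alert | DDoS attack): 0.57*0.42 + 0.81*0.58 = 0.709200
Posterior = 0.469800 / 0.709200 ≈ 0.662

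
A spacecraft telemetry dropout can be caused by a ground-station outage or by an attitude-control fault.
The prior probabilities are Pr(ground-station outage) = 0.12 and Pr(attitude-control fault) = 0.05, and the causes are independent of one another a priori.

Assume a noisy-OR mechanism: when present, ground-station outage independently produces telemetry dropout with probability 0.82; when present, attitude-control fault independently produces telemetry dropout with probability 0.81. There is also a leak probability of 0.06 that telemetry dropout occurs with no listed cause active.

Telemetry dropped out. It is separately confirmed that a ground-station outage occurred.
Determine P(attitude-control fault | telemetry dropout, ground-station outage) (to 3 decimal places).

P(attitude-control fault | telemetry dropout, ground-station outage) ≈ 0.058

Under noisy-OR, P(telemetry dropout | causes) = 1 − (1−0.06)·∏(1−qᵢ) over the active causes.
By total probability over both values of attitude-control fault:
  P(telemetry dropout | ground-station outage) = 0.8308·0.95 + 0.967852·0.05
        = 0.789260 + 0.048393 = 0.837653
Keeping only the attitude-control fault-present terms gives 0.048393, so
  P(attitude-control fault | telemetry dropout, ground-station outage) = 0.048393 / 0.837653 ≈ 0.058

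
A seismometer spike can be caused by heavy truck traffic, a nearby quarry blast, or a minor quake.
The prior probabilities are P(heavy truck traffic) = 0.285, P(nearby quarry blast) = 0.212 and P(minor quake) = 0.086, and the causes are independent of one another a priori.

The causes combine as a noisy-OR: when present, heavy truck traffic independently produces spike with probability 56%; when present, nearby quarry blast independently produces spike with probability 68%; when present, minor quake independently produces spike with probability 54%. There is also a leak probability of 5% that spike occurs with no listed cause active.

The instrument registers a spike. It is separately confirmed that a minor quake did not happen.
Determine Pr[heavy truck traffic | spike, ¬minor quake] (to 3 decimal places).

Pr[heavy truck traffic | spike, ¬minor quake] ≈ 0.578

Under noisy-OR, P(spike | causes) = 1 − (1−0.05)·∏(1−qᵢ) over the active causes.
By total probability over the 4 (heavy truck traffic, nearby quarry blast) configurations:
  P(spike | ¬minor quake) = 0.05×0.715×0.788 + 0.696×0.715×0.212 + 0.582×0.285×0.788 + 0.86624×0.285×0.212
        = 0.028171 + 0.105500 + 0.130706 + 0.052338 = 0.316715
The terms with heavy truck traffic present sum to 0.183044, so
  P(heavy truck traffic | spike, ¬minor quake) = 0.183044 / 0.316715 ≈ 0.578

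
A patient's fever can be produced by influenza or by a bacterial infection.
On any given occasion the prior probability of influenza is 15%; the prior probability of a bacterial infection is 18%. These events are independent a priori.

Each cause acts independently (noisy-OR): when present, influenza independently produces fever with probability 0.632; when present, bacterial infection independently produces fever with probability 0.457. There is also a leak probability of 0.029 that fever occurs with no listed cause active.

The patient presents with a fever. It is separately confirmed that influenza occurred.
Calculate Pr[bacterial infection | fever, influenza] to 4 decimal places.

Under noisy-OR, P(fever | causes) = 1 − (1−0.029)·∏(1−qᵢ) over the active causes.
P(fever | influenza) = 0.642672·0.82 + 0.805971·0.18 = 0.526991 + 0.145075 = 0.672066
Of this, 0.145075 comes from 0.805971·0.18 (the bacterial infection=true cases).
Hence the posterior is 0.145075/0.672066 ≈ 0.2159.

Pr[bacterial infection | fever, influenza] ≈ 0.2159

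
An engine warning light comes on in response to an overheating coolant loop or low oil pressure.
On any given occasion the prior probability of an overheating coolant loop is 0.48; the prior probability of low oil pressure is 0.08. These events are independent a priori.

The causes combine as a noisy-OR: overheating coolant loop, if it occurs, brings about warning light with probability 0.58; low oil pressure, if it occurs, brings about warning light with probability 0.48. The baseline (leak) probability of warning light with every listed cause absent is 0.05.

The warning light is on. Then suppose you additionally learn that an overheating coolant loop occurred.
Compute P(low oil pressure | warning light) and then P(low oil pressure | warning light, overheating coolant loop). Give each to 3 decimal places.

P(low oil pressure | warning light) ≈ 0.151; P(low oil pressure | warning light, overheating coolant loop) ≈ 0.103

Under noisy-OR, P(warning light | causes) = 1 − (1−0.05)·∏(1−qᵢ) over the active causes.
P(warning light) = 0.05×0.52×0.92 + 0.506×0.52×0.08 + 0.601×0.48×0.92 + 0.79252×0.48×0.08 = 0.023920 + 0.021050 + 0.265402 + 0.030433 = 0.340805
Of this, 0.051483 comes from 0.021050 + 0.030433 (the low oil pressure=true cases).
Hence the posterior is 0.051483/0.340805 ≈ 0.151.

Now condition on the additional information:
For the numerator, keep only low oil pressure=true terms: 0.79252×0.08 = 0.063402
Normalizer over all consistent configurations: 0.601×0.92 + 0.79252×0.08 = 0.616322
Posterior = 0.063402 / 0.616322 ≈ 0.103
Conditioning on overheating coolant loop lowers the posterior on low oil pressure: the classic explaining-away effect in a common-effect structure.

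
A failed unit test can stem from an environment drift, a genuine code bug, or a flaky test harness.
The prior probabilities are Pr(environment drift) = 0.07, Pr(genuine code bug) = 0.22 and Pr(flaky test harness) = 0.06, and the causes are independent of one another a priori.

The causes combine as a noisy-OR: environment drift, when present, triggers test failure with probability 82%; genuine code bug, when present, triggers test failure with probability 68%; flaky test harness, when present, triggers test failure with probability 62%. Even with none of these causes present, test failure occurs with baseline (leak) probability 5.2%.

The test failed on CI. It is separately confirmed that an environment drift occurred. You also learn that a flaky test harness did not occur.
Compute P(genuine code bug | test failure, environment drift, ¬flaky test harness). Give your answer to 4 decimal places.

P(genuine code bug | test failure, environment drift, ¬flaky test harness) ≈ 0.2433

Under noisy-OR, P(test failure | causes) = 1 − (1−0.052)·∏(1−qᵢ) over the active causes.
P(test failure | environment drift, ¬flaky test harness) = 0.82936·0.78 + 0.945395·0.22 = 0.646901 + 0.207987 = 0.854888
Of this, 0.207987 comes from 0.945395·0.22 (the genuine code bug=true cases).
Hence the posterior is 0.207987/0.854888 ≈ 0.2433.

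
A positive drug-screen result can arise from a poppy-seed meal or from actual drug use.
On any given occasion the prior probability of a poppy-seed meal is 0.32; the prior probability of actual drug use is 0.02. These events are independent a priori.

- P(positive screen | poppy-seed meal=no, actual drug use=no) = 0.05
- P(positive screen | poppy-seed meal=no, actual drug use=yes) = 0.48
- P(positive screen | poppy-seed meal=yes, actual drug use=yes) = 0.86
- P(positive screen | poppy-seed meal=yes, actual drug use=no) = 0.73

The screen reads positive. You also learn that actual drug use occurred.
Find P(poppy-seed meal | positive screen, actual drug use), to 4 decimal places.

P(poppy-seed meal | positive screen, actual drug use) ≈ 0.4574

By total probability over both values of poppy-seed meal:
  P(positive screen | actual drug use) = 0.48*0.68 + 0.86*0.32
        = 0.326400 + 0.275200 = 0.601600
Keeping only the poppy-seed meal-present terms gives 0.275200, so
  P(poppy-seed meal | positive screen, actual drug use) = 0.275200 / 0.601600 ≈ 0.4574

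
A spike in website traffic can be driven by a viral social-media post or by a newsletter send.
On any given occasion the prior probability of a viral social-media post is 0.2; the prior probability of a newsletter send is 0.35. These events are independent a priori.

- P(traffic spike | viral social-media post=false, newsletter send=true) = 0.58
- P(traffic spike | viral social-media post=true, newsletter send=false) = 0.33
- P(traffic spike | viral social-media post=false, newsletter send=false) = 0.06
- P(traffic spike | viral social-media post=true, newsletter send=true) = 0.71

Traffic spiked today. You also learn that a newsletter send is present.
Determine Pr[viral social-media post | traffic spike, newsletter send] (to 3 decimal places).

Pr[viral social-media post | traffic spike, newsletter send] ≈ 0.234

For the numerator, keep only viral social-media post=true terms: 0.71×0.2 = 0.142000
Denominator P(traffic spike | newsletter send): 0.58×0.8 + 0.71×0.2 = 0.606000
P(viral social-media post | traffic spike, newsletter send) = 0.142000/0.606000 ≈ 0.234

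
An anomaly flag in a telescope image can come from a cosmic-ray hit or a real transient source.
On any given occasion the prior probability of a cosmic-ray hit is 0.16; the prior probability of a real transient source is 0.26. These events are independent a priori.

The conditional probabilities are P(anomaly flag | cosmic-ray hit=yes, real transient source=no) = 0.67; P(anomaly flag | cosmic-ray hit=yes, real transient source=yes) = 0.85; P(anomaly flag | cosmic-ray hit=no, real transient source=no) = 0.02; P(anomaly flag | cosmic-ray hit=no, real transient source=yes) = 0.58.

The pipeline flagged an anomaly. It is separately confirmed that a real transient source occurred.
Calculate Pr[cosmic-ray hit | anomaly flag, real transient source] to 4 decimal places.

For the numerator, keep only cosmic-ray hit=true terms: 0.85*0.16 = 0.136000
The normalizing constant is 0.58*0.84 + 0.85*0.16 = 0.623200
Posterior = 0.136000 / 0.623200 ≈ 0.2182

Pr[cosmic-ray hit | anomaly flag, real transient source] ≈ 0.2182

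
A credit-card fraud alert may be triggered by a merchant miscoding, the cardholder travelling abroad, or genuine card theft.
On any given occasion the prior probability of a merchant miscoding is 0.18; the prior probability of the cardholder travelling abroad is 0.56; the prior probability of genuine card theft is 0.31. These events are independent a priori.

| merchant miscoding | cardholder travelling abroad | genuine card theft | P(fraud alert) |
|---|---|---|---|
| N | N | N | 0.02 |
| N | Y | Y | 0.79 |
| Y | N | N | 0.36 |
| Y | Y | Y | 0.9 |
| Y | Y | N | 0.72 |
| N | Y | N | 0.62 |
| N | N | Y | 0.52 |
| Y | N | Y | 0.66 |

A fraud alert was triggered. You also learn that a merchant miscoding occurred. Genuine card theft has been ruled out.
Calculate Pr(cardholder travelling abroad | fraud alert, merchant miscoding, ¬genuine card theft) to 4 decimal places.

Pr(cardholder travelling abroad | fraud alert, merchant miscoding, ¬genuine card theft) ≈ 0.7179

By total probability over both values of cardholder travelling abroad:
  P(fraud alert | merchant miscoding, ¬genuine card theft) = 0.36×0.44 + 0.72×0.56
        = 0.158400 + 0.403200 = 0.561600
The terms with cardholder travelling abroad present sum to 0.403200, so
  P(cardholder travelling abroad | fraud alert, merchant miscoding, ¬genuine card theft) = 0.403200 / 0.561600 ≈ 0.7179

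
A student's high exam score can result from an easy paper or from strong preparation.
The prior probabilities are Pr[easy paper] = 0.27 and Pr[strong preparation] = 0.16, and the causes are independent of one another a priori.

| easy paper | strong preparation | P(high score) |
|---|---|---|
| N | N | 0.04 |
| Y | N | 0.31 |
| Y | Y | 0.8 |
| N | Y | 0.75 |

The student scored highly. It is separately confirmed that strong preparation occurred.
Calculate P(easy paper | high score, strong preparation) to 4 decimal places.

P(easy paper | high score, strong preparation) ≈ 0.2829

P(high score | strong preparation) = 0.75*0.73 + 0.8*0.27 = 0.547500 + 0.216000 = 0.763500
Restricting to configurations with easy paper present: 0.8*0.27 = 0.216000.
So P(easy paper | high score, strong preparation) = 0.216000/0.763500 ≈ 0.2829.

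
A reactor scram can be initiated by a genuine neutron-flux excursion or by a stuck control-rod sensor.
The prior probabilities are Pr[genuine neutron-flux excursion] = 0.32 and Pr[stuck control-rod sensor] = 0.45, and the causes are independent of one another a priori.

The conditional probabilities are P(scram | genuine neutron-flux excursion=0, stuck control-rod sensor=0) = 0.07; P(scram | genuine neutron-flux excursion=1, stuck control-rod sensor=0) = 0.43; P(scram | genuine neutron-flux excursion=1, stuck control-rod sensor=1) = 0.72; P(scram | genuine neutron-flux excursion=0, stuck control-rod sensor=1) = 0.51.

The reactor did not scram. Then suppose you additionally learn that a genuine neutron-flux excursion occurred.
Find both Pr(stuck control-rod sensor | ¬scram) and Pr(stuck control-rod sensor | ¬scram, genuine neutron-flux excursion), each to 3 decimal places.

Pr(stuck control-rod sensor | ¬scram) ≈ 0.298; Pr(stuck control-rod sensor | ¬scram, genuine neutron-flux excursion) ≈ 0.287

P(¬scram) = 0.93×0.68×0.55 + 0.49×0.68×0.45 + 0.57×0.32×0.55 + 0.28×0.32×0.45 = 0.347820 + 0.149940 + 0.100320 + 0.040320 = 0.638400
The stuck control-rod sensor-present share is 0.149940 + 0.040320 = 0.190260.
So P(stuck control-rod sensor | ¬scram) = 0.190260/0.638400 ≈ 0.298.

With the extra evidence:
Numerator (weight on configurations with stuck control-rod sensor): 0.28×0.45 = 0.126000
The normalizing constant is 0.57×0.55 + 0.28×0.45 = 0.439500
Posterior = 0.126000 / 0.439500 ≈ 0.287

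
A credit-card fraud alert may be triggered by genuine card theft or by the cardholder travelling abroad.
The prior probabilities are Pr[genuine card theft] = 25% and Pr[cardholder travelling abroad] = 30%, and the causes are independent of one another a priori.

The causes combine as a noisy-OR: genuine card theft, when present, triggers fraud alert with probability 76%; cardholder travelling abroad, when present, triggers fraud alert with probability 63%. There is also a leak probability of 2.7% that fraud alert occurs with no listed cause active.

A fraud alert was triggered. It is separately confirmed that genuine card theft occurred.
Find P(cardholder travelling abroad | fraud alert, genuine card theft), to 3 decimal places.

P(cardholder travelling abroad | fraud alert, genuine card theft) ≈ 0.338

Under noisy-OR, P(fraud alert | causes) = 1 − (1−0.027)·∏(1−qᵢ) over the active causes.
Numerator (weight on configurations with cardholder travelling abroad): 0.913598·0.3 = 0.274079
Normalizer over all consistent configurations: 0.76648·0.7 + 0.913598·0.3 = 0.810615
P(cardholder travelling abroad | fraud alert, genuine card theft) = 0.274079/0.810615 ≈ 0.338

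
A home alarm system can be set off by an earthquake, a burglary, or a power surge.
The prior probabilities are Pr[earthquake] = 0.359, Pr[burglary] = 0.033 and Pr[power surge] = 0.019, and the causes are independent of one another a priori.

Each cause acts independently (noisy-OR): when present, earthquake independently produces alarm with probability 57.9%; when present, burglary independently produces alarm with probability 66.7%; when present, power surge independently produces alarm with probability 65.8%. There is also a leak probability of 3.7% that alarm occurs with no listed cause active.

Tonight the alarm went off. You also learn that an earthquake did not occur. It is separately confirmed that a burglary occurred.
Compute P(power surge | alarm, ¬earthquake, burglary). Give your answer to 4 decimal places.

P(power surge | alarm, ¬earthquake, burglary) ≈ 0.0248

Under noisy-OR, P(alarm | causes) = 1 − (1−0.037)·∏(1−qᵢ) over the active causes.
By total probability over both values of power surge:
  P(alarm | ¬earthquake, burglary) = 0.679321*0.981 + 0.890328*0.019
        = 0.666414 + 0.016916 = 0.683330
The terms with power surge present sum to 0.016916, so
  P(power surge | alarm, ¬earthquake, burglary) = 0.016916 / 0.683330 ≈ 0.0248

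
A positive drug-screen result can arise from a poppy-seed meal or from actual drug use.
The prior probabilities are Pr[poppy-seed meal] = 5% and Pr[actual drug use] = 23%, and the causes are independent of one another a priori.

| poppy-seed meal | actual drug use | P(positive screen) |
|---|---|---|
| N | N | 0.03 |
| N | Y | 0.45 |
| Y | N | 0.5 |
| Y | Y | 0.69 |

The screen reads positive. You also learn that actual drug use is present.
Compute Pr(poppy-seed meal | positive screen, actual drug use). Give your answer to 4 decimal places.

P(positive screen | actual drug use) = 0.45×0.95 + 0.69×0.05 = 0.427500 + 0.034500 = 0.462000
Of this, 0.034500 comes from 0.69×0.05 (the poppy-seed meal=true cases).
So P(poppy-seed meal | positive screen, actual drug use) = 0.034500/0.462000 ≈ 0.0747.

Pr(poppy-seed meal | positive screen, actual drug use) ≈ 0.0747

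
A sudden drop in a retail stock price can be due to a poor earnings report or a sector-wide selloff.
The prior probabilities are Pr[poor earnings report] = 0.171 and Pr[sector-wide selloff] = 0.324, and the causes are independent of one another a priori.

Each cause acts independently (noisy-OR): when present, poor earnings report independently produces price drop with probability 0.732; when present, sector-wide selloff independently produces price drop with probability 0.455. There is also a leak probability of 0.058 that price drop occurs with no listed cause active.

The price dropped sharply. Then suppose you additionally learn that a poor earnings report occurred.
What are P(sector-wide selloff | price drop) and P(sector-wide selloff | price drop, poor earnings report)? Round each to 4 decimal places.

P(sector-wide selloff | price drop) ≈ 0.6001; P(sector-wide selloff | price drop, poor earnings report) ≈ 0.3561

Under noisy-OR, P(price drop | causes) = 1 − (1−0.058)·∏(1−qᵢ) over the active causes.
Sum P(price drop|·) weighted by the priors over the 4 (poor earnings report, sector-wide selloff) configurations:
  P(price drop) = 0.058·0.829·0.676 + 0.48661·0.829·0.324 + 0.747544·0.171·0.676 + 0.862411·0.171·0.324
        = 0.032503 + 0.130701 + 0.086413 + 0.047781 = 0.297398
Keeping only the sector-wide selloff-present terms gives 0.178482, so
  P(sector-wide selloff | price drop) = 0.178482 / 0.297398 ≈ 0.6001

With the extra evidence:
P(price drop | poor earnings report) = 0.747544×0.676 + 0.862411×0.324 = 0.505340 + 0.279421 = 0.784761
The sector-wide selloff-present share is 0.862411×0.324 = 0.279421.
P(sector-wide selloff | price drop, poor earnings report) = 0.279421 / 0.784761 ≈ 0.3561
— poor earnings report explains away the evidence for sector-wide selloff.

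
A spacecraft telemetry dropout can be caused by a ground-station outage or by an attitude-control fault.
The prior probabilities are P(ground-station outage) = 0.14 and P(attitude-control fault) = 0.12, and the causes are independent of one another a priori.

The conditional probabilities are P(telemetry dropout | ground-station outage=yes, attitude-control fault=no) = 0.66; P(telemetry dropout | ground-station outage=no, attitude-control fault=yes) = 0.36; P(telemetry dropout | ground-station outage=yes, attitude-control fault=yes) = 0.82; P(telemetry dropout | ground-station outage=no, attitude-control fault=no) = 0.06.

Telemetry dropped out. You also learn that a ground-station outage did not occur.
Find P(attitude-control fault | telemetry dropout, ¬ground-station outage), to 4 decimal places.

Sum P(telemetry dropout|·) weighted by the priors over both values of attitude-control fault:
  P(telemetry dropout | ¬ground-station outage) = 0.06*0.88 + 0.36*0.12
        = 0.052800 + 0.043200 = 0.096000
Configurations with attitude-control fault contribute 0.043200, so
  P(attitude-control fault | telemetry dropout, ¬ground-station outage) = 0.043200 / 0.096000 ≈ 0.4500

P(attitude-control fault | telemetry dropout, ¬ground-station outage) ≈ 0.4500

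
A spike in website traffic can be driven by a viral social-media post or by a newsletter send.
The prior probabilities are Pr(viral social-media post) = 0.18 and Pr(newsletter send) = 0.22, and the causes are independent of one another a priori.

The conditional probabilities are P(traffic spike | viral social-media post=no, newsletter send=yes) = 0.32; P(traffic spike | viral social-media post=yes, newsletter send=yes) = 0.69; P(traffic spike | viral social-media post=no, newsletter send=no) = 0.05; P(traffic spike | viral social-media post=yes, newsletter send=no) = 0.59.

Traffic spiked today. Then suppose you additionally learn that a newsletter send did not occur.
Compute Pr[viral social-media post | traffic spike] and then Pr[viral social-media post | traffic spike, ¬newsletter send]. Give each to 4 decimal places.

Weight on viral social-media post=true, given the evidence: 0.082836 + 0.027324 = 0.110160
Denominator P(traffic spike): 0.05*0.82*0.78 + 0.32*0.82*0.22 + 0.59*0.18*0.78 + 0.69*0.18*0.22 = 0.199868
Posterior = 0.110160 / 0.199868 ≈ 0.5512

Now also conditioning on newsletter send≠true:
Weight on viral social-media post=true, given the evidence: 0.59×0.18 = 0.106200
Denominator P(traffic spike | ¬newsletter send): 0.05×0.82 + 0.59×0.18 = 0.147200
Posterior = 0.106200 / 0.147200 ≈ 0.7215

Pr[viral social-media post | traffic spike] ≈ 0.5512; Pr[viral social-media post | traffic spike, ¬newsletter send] ≈ 0.7215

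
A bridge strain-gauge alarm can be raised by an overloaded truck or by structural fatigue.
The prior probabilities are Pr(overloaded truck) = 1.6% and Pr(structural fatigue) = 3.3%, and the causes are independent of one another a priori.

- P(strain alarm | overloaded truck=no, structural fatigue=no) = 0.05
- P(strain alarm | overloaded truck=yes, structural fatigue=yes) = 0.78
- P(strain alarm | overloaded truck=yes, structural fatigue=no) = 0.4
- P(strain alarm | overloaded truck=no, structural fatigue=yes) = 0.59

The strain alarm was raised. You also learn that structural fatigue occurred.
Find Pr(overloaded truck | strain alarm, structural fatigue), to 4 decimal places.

Numerator (weight on configurations with overloaded truck): 0.78*0.016 = 0.012480
Denominator P(strain alarm | structural fatigue): 0.59*0.984 + 0.78*0.016 = 0.593040
P(overloaded truck | strain alarm, structural fatigue) = 0.012480/0.593040 ≈ 0.0210

Pr(overloaded truck | strain alarm, structural fatigue) ≈ 0.0210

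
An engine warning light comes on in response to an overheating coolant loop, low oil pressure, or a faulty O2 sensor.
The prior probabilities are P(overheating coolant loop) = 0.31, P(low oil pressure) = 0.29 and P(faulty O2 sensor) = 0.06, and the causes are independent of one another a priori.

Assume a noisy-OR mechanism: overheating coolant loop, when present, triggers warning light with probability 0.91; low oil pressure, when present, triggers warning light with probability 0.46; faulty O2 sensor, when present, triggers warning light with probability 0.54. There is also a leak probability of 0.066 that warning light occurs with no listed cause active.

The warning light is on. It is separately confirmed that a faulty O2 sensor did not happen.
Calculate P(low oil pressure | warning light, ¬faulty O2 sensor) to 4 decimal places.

Under noisy-OR, P(warning light | causes) = 1 − (1−0.066)·∏(1−qᵢ) over the active causes.
P(warning light | ¬faulty O2 sensor) = 0.066×0.69×0.71 + 0.49564×0.69×0.29 + 0.91594×0.31×0.71 + 0.954608×0.31×0.29 = 0.032333 + 0.099178 + 0.201598 + 0.085819 = 0.418928
The low oil pressure-present share is 0.099178 + 0.085819 = 0.184997.
Hence the posterior is 0.184997/0.418928 ≈ 0.4416.

P(low oil pressure | warning light, ¬faulty O2 sensor) ≈ 0.4416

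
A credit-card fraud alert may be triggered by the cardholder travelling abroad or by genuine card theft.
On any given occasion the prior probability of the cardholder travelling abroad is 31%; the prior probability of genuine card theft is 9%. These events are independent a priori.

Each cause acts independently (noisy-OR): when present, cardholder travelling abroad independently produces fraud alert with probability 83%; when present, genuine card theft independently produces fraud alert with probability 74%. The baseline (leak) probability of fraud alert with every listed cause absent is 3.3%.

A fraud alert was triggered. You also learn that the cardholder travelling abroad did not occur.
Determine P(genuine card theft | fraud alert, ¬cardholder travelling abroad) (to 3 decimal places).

P(genuine card theft | fraud alert, ¬cardholder travelling abroad) ≈ 0.692

Under noisy-OR, P(fraud alert | causes) = 1 − (1−0.033)·∏(1−qᵢ) over the active causes.
Sum P(fraud alert|·) weighted by the priors over both values of genuine card theft:
  P(fraud alert | ¬cardholder travelling abroad) = 0.033·0.91 + 0.74858·0.09
        = 0.030030 + 0.067372 = 0.097402
Keeping only the genuine card theft-present terms gives 0.067372, so
  P(genuine card theft | fraud alert, ¬cardholder travelling abroad) = 0.067372 / 0.097402 ≈ 0.692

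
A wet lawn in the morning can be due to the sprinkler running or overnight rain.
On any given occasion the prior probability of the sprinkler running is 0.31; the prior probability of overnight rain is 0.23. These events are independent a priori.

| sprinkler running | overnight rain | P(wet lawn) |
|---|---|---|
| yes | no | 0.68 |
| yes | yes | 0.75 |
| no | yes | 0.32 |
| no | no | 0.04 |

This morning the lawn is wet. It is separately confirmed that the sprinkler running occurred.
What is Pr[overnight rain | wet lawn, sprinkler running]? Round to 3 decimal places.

Pr[overnight rain | wet lawn, sprinkler running] ≈ 0.248

Numerator (weight on configurations with overnight rain): 0.75·0.23 = 0.172500
Denominator P(wet lawn | sprinkler running): 0.68·0.77 + 0.75·0.23 = 0.696100
Posterior = 0.172500 / 0.696100 ≈ 0.248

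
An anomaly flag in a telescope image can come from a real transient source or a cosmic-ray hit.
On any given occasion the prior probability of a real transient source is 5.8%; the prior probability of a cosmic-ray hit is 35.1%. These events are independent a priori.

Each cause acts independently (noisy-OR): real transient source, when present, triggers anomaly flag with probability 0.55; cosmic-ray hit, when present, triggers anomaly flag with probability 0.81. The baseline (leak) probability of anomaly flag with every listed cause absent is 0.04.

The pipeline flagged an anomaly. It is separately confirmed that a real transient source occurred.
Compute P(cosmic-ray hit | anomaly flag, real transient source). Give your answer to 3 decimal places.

Under noisy-OR, P(anomaly flag | causes) = 1 − (1−0.04)·∏(1−qᵢ) over the active causes.
For the numerator, keep only cosmic-ray hit=true terms: 0.91792×0.351 = 0.322190
Normalizer over all consistent configurations: 0.568×0.649 + 0.91792×0.351 = 0.690822
Posterior = 0.322190 / 0.690822 ≈ 0.466

P(cosmic-ray hit | anomaly flag, real transient source) ≈ 0.466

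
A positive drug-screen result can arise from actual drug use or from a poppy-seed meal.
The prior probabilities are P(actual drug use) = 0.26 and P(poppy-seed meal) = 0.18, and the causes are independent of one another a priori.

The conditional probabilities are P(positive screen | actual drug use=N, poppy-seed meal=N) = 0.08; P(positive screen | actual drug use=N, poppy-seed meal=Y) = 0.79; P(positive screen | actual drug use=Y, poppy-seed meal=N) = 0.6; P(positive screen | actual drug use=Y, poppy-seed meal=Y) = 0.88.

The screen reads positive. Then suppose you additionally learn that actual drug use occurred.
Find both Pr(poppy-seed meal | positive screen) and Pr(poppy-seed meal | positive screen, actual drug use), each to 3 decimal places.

Pr(poppy-seed meal | positive screen) ≈ 0.453; Pr(poppy-seed meal | positive screen, actual drug use) ≈ 0.244

For the numerator, keep only poppy-seed meal=true terms: 0.105228 + 0.041184 = 0.146412
The normalizing constant is 0.08·0.74·0.82 + 0.79·0.74·0.18 + 0.6·0.26·0.82 + 0.88·0.26·0.18 = 0.322876
Posterior = 0.146412 / 0.322876 ≈ 0.453

Now also conditioning on actual drug use=true:
By total probability over both values of poppy-seed meal:
  P(positive screen | actual drug use) = 0.6*0.82 + 0.88*0.18
        = 0.492000 + 0.158400 = 0.650400
Configurations with poppy-seed meal contribute 0.158400, so
  P(poppy-seed meal | positive screen, actual drug use) = 0.158400 / 0.650400 ≈ 0.244
The drop from 0.453 to 0.244 is the explaining-away (discounting) effect.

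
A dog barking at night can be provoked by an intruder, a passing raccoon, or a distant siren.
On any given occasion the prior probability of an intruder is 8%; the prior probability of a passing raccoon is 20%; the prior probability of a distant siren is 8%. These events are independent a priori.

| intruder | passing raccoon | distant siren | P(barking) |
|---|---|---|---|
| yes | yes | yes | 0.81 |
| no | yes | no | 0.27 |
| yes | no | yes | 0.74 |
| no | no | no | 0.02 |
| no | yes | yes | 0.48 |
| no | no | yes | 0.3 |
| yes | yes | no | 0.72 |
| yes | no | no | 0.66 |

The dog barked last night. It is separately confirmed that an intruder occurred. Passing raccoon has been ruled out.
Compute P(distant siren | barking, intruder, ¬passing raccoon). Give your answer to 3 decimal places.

P(distant siren | barking, intruder, ¬passing raccoon) ≈ 0.089

Numerator (weight on configurations with distant siren): 0.74·0.08 = 0.059200
The normalizing constant is 0.66·0.92 + 0.74·0.08 = 0.666400
P(distant siren | barking, intruder, ¬passing raccoon) = 0.059200/0.666400 ≈ 0.089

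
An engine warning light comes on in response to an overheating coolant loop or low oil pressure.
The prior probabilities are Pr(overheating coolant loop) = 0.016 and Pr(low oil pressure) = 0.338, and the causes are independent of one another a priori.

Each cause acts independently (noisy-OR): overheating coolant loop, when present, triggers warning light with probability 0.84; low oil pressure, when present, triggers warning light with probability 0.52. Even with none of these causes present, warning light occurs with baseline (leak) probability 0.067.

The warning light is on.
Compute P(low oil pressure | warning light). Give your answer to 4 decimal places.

P(low oil pressure | warning light) ≈ 0.7818

Under noisy-OR, P(warning light | causes) = 1 − (1−0.067)·∏(1−qᵢ) over the active causes.
Numerator (weight on configurations with low oil pressure): 0.183644 + 0.005020 = 0.188664
Denominator P(warning light): 0.067*0.984*0.662 + 0.55216*0.984*0.338 + 0.85072*0.016*0.662 + 0.928346*0.016*0.338 = 0.241319
P(low oil pressure | warning light) = 0.188664/0.241319 ≈ 0.7818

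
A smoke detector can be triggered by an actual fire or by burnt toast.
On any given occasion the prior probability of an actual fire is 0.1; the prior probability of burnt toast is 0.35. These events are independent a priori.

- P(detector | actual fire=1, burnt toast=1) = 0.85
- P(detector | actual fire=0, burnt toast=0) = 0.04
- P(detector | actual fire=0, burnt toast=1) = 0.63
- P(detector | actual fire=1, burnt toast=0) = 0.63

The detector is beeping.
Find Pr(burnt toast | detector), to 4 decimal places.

P(detector) = 0.04·0.9·0.65 + 0.63·0.9·0.35 + 0.63·0.1·0.65 + 0.85·0.1·0.35 = 0.023400 + 0.198450 + 0.040950 + 0.029750 = 0.292550
Restricting to configurations with burnt toast present: 0.198450 + 0.029750 = 0.228200.
Hence the posterior is 0.228200/0.292550 ≈ 0.7800.

Pr(burnt toast | detector) ≈ 0.7800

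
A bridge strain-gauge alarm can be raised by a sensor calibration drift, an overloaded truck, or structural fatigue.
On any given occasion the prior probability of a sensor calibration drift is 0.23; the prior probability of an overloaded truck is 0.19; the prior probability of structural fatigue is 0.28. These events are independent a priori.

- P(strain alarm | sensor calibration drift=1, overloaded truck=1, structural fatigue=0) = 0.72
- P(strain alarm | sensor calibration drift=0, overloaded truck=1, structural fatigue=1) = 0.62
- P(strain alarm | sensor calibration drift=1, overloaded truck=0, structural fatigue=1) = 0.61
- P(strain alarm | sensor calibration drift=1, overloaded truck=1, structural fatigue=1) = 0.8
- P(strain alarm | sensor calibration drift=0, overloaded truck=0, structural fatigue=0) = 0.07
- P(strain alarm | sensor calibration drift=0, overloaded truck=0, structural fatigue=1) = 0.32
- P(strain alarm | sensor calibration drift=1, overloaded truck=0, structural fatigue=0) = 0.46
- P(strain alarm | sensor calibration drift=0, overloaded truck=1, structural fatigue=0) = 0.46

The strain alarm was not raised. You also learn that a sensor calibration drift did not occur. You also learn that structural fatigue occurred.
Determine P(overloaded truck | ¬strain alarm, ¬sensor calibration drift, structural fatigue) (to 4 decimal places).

Weight on overloaded truck=true, given the evidence: 0.38×0.19 = 0.072200
Denominator P(¬strain alarm | ¬sensor calibration drift, structural fatigue): 0.68×0.81 + 0.38×0.19 = 0.623000
P(overloaded truck | ¬strain alarm, ¬sensor calibration drift, structural fatigue) = 0.072200/0.623000 ≈ 0.1159

P(overloaded truck | ¬strain alarm, ¬sensor calibration drift, structural fatigue) ≈ 0.1159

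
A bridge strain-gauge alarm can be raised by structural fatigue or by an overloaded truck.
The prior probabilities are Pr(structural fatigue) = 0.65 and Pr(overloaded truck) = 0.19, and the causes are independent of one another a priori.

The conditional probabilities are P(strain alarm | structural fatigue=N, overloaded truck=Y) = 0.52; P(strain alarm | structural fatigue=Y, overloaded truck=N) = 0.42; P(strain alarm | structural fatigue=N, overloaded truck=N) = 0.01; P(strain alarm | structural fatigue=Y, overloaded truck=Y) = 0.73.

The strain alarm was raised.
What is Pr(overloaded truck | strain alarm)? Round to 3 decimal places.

Numerator (weight on configurations with overloaded truck): 0.034580 + 0.090155 = 0.124735
Denominator P(strain alarm): 0.01·0.35·0.81 + 0.52·0.35·0.19 + 0.42·0.65·0.81 + 0.73·0.65·0.19 = 0.348700
P(overloaded truck | strain alarm) = 0.124735/0.348700 ≈ 0.358

Pr(overloaded truck | strain alarm) ≈ 0.358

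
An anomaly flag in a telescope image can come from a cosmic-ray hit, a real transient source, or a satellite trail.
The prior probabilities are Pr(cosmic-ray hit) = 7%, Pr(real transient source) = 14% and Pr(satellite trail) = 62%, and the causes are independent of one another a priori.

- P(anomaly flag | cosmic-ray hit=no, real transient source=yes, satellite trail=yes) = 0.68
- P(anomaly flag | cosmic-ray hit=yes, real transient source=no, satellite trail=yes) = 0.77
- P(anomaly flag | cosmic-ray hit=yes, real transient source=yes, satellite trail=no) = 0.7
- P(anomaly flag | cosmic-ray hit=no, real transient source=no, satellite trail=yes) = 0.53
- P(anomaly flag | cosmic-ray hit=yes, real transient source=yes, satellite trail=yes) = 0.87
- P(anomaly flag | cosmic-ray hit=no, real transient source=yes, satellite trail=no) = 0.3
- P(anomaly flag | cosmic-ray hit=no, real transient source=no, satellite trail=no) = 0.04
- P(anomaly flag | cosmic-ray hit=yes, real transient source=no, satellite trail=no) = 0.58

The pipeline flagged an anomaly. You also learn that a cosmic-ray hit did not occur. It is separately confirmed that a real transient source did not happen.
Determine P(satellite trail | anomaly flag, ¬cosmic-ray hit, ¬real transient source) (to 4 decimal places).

By total probability over both values of satellite trail:
  P(anomaly flag | ¬cosmic-ray hit, ¬real transient source) = 0.04×0.38 + 0.53×0.62
        = 0.015200 + 0.328600 = 0.343800
The terms with satellite trail present sum to 0.328600, so
  P(satellite trail | anomaly flag, ¬cosmic-ray hit, ¬real transient source) = 0.328600 / 0.343800 ≈ 0.9558

P(satellite trail | anomaly flag, ¬cosmic-ray hit, ¬real transient source) ≈ 0.9558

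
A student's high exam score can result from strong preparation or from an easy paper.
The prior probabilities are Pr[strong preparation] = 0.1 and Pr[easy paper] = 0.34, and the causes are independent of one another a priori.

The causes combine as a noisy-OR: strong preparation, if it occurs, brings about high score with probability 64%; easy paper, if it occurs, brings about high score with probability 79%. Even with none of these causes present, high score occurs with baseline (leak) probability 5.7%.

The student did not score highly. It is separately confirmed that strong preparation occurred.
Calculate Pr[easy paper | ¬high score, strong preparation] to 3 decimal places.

Pr[easy paper | ¬high score, strong preparation] ≈ 0.098

Under noisy-OR, P(high score | causes) = 1 − (1−0.057)·∏(1−qᵢ) over the active causes.
Enumerate both values of easy paper and weight by the priors:
  P(¬high score | strong preparation) = 0.33948*0.66 + 0.071291*0.34
        = 0.224057 + 0.024239 = 0.248296
The terms with easy paper present sum to 0.024239, so
  P(easy paper | ¬high score, strong preparation) = 0.024239 / 0.248296 ≈ 0.098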